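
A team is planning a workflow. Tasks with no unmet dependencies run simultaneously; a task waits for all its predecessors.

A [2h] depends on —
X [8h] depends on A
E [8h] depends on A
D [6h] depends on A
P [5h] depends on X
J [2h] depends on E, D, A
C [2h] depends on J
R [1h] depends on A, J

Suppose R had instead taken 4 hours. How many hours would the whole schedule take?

16

Baseline: A→X→P = 2+8+5 = 15 → 15 hours.
R is off the critical path — its longest chain is 13 hours, giving 2 of slack.
The binding chain switches to A→E→J→R = 2+8+2+4 = 16; finish 16 hours.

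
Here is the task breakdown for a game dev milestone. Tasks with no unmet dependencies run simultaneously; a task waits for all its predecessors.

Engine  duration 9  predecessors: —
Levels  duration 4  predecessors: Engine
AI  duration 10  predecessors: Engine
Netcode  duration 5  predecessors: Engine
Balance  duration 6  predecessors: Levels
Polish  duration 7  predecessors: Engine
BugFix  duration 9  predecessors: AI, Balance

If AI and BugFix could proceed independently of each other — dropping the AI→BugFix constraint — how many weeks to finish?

28

Original critical path: Engine→Levels→Balance→BugFix = 9+4+6+9 = 28 ⇒ 28 weeks.
Dropping AI→BugFix doesn't change BugFix's earliest start (19); another predecessor still binds.
The longest chain is now Engine→Levels→Balance→BugFix = 9+4+6+9 = 28, so the project takes 28 weeks.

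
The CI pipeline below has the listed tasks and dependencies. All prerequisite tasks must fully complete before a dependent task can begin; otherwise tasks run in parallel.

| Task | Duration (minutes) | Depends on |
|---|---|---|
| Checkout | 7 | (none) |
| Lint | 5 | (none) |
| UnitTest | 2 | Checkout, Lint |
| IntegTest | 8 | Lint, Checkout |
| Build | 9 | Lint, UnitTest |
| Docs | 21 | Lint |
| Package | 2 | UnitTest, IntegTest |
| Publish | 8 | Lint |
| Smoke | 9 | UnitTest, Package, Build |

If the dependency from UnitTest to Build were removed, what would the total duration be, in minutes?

26

Before: longest chain Checkout→UnitTest→Build→Smoke = 7+2+9+9 = 27, finish 27.
Without UnitTest→Build, Build's earliest start moves from 9 to 5.
The longest chain is now Checkout→IntegTest→Package→Smoke = 7+8+2+9 = 26, so the schedule takes 26 minutes.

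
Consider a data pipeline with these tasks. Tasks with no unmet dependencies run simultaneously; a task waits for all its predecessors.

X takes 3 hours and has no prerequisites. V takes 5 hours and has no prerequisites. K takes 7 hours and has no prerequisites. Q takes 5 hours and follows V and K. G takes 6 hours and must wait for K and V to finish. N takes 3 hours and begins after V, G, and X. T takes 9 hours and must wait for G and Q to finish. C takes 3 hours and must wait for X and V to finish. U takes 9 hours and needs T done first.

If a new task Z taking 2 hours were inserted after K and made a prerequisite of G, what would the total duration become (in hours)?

Originally the project takes 31 hours.
With Z inserted, G now waits for max(K, V, Z).
New critical path: K→Z→G→T→U = 7+2+6+9+9 = 33 ⇒ 33 hours.

33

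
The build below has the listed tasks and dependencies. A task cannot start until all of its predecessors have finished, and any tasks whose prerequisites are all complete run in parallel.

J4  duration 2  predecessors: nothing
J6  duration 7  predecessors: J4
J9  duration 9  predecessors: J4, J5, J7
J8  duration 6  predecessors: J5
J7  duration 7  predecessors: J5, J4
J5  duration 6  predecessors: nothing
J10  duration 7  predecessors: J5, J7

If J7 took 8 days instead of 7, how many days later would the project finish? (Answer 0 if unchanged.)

As given, the longest chain is J5→J7→J9 = 6+7+9 = 22, so the finish is 22 days.
Since J7 is critical, the +1 change carries straight to that chain (now 23 days).
That remains the longest chain; total 23 days.
Change in finish: 23 − 22 = +1 days.

1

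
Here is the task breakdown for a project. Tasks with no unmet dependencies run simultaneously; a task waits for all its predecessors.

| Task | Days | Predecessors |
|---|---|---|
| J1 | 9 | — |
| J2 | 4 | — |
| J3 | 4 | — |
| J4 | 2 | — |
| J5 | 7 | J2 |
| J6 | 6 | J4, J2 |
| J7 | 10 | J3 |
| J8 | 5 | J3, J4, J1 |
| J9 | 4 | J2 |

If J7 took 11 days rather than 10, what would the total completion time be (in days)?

15

Actual critical path: J3→J7 = 4+10 = 14 ⇒ 14 days.
J7 is on the critical path; changing it to 11 makes that path 15 days.
No other chain overtakes it, so the finish is 15 days.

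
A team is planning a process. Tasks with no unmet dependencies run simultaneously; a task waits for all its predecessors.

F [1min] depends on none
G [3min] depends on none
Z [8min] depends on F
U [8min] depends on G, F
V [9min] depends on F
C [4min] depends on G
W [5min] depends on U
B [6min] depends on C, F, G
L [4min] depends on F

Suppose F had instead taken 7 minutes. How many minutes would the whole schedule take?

20

Baseline: G→U→W = 3+8+5 = 16 → 16 minutes.
F is off the critical path — its longest chain is 14 minutes, giving 2 of slack.
Now F→U→W = 7+8+5 = 20 is longest, so the finish becomes 20 minutes.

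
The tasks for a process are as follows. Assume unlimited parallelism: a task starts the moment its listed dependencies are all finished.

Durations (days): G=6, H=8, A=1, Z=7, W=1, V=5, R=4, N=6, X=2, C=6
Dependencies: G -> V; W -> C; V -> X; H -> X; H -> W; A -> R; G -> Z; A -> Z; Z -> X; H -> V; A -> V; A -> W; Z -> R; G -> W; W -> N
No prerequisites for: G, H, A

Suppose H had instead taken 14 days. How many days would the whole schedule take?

21

The binding path is G→Z→R = 6+7+4 = 17; finish at 17 days.
H is off the critical path — its longest chain is 15 days, giving 2 of slack.
New critical path: H→W→N = 14+1+6 = 21 ⇒ 21 days.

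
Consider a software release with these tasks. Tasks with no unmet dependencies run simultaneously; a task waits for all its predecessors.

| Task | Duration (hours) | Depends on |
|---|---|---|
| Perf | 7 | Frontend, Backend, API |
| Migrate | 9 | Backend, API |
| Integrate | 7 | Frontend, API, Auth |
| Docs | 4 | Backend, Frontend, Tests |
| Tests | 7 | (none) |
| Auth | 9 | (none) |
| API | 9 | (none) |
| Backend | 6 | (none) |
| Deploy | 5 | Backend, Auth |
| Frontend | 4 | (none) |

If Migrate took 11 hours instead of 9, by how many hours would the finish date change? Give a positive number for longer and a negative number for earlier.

As given, the longest chain is API→Migrate = 9+9 = 18, so the finish is 18 hours.
Migrate is on the critical path; changing it to 11 makes that path 20 hours.
The critical path is still API→Migrate; finish is now 20 hours.
Change in finish: 20 − 18 = +2 hours.

2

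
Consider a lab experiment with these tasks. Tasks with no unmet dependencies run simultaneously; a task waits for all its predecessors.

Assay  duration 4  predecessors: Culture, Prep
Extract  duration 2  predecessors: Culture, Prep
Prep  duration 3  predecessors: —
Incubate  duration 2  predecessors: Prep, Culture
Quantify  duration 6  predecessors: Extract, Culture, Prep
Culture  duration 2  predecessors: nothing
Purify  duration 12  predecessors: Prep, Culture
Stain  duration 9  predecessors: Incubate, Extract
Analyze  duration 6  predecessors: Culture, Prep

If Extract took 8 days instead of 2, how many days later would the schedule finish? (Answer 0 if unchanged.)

Actual critical path: Prep→Purify = 3+12 = 15 ⇒ 15 days.
Extract is off the critical path — its longest chain is 14 days, giving 1 of slack.
New critical path: Prep→Extract→Stain = 3+8+9 = 20 ⇒ 20 days.
Change in finish: 20 − 15 = +5 days.

5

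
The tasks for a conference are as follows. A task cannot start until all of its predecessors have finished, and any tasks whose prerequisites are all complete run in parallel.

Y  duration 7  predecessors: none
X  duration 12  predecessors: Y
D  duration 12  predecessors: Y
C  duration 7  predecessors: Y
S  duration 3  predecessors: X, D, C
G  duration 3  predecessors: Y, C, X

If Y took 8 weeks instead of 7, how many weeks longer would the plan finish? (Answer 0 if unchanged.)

As given, the longest chain is Y→X→S = 7+12+3 = 22, so the finish is 22 weeks.
Y is on the critical path; changing it to 8 makes that path 23 weeks.
That remains the longest chain; total 23 weeks.
Change in finish: 23 − 22 = +1 weeks.

1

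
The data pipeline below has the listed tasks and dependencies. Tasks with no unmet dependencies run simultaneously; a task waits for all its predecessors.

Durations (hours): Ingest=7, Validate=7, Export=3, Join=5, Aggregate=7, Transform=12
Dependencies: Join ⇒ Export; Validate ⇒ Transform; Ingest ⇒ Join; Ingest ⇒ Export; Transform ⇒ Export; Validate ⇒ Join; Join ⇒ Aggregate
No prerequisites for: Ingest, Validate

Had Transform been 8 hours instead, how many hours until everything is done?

19

The binding path is Validate→Transform→Export = 7+12+3 = 22; finish at 22 hours.
Transform lies on that path, so at 8 hours the path becomes 18 hours.
New critical path: Ingest→Join→Aggregate = 7+5+7 = 19 ⇒ 19 hours.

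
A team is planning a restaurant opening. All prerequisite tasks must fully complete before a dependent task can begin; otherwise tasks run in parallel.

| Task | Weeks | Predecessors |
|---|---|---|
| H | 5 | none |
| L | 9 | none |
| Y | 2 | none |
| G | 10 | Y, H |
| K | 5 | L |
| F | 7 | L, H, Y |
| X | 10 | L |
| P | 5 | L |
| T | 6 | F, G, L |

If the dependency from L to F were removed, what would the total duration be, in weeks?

21

Original critical path: L→F→T = 9+7+6 = 22 ⇒ 22 weeks.
Without L→F, F's earliest start moves from 9 to 5.
The longest chain is now H→G→T = 5+10+6 = 21, so the schedule takes 21 weeks.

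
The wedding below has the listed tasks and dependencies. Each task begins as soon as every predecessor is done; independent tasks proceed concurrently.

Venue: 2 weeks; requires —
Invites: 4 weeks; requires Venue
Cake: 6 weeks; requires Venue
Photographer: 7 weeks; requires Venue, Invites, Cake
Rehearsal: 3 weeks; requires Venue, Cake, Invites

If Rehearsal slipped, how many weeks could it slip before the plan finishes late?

4

Venue→Cake→Photographer = 2+6+7 = 15 sets the makespan at 15 weeks.
The longest chain containing Rehearsal totals 11 weeks.
Slack of Rehearsal = 12 − 8 = 4 weeks.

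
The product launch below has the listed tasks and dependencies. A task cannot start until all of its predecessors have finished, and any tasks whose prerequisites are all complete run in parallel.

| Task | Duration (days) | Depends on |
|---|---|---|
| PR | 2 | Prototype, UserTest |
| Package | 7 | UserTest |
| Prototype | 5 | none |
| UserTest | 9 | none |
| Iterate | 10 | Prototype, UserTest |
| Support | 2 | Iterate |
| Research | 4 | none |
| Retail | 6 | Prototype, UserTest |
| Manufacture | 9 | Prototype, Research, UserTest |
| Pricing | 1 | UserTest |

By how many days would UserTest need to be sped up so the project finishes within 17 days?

Current finish: 21 days; target: 17.
UserTest is on every critical path, so each day cut from UserTest cuts the finish by one (this holds down to a finish of 17).
Need 21 − 17 = 4 days off UserTest → UserTest becomes 5 days, finish becomes 17.

4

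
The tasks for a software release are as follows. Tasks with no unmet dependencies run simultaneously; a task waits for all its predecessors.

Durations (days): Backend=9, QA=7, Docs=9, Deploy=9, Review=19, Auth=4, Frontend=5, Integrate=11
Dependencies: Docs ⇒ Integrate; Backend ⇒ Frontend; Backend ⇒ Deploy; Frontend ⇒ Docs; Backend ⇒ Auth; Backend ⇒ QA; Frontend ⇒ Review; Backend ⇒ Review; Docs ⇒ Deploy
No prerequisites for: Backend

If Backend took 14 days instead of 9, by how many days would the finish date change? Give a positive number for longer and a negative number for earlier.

5

Critical path before the change: Backend→Frontend→Docs→Integrate = 9+5+9+11 = 34 giving 34 days.
Since Backend is critical, the +5 change carries straight to that chain (now 39 days).
The critical path is still Backend→Frontend→Docs→Integrate; finish is now 39 days.
Change in finish: 39 − 34 = +5 days.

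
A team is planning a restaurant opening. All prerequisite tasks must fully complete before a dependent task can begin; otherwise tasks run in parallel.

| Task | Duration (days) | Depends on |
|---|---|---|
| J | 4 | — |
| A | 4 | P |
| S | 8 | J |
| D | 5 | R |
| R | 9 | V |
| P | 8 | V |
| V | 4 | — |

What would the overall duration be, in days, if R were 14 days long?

As given, the longest chain is V→R→D = 4+9+5 = 18, so the finish is 18 days.
R lies on that path, so at 14 days the path becomes 23 days.
The critical path is still V→R→D; finish is now 23 days.

23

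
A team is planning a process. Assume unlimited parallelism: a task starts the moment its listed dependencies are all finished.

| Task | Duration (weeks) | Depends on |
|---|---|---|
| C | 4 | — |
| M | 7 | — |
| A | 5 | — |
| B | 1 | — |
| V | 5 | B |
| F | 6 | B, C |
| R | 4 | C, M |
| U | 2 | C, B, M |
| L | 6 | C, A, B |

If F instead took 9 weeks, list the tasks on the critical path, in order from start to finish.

Actual critical path: M→R = 7+4 = 11 ⇒ 11 weeks.
F is off the critical path — its longest chain is 10 weeks, giving 1 of slack.
Now C→F = 4+9 = 13 is longest, so the finish becomes 13 weeks.

C, F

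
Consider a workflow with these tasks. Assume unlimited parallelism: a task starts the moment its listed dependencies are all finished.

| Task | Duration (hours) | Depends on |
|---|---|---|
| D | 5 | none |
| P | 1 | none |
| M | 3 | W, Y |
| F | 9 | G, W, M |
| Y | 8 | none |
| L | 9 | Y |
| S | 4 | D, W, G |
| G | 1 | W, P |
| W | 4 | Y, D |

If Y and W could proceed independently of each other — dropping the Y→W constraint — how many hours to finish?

Original critical path: Y→W→M→F = 8+4+3+9 = 24 ⇒ 24 hours.
Without Y→W, W's earliest start moves from 8 to 5.
New critical path: D→W→M→F = 5+4+3+9 = 21 ⇒ 21 hours.

21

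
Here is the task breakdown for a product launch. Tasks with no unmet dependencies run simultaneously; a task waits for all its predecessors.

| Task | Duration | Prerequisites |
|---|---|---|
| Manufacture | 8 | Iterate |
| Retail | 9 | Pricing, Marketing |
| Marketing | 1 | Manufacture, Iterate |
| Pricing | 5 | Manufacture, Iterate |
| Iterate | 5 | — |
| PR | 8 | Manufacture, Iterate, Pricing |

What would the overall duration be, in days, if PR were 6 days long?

Critical path before the change: Iterate→Manufacture→Pricing→Retail = 5+8+5+9 = 27 giving 27 days.
PR is off the critical path — its longest chain is 26 days, giving 1 of slack.
The critical path is still Iterate→Manufacture→Pricing→Retail; finish is now 27 days.

27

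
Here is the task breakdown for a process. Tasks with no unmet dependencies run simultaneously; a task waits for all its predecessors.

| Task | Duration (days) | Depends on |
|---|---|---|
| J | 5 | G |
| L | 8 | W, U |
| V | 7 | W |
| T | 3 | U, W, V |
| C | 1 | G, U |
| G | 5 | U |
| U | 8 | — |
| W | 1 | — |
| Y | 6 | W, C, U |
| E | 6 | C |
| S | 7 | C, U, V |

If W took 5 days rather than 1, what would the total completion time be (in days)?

The binding path is U→G→C→S = 8+5+1+7 = 21; finish at 21 days.
W has 6 days of float (longest path through it is 15).
That remains the longest chain; total 21 days.

21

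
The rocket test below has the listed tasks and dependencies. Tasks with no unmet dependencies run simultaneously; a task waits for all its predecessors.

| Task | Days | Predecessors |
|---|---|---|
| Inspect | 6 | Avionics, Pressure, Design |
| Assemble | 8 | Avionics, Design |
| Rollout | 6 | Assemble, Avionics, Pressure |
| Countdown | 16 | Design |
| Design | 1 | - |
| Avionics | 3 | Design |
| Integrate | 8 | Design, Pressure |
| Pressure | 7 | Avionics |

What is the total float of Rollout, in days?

1

Critical path: Design→Avionics→Pressure→Integrate = 1+3+7+8 = 19, so the finish is 19 days.
Longest path through Rollout: 18 days (earliest finish 18, latest finish 19).
So Rollout can slip 19 − 18 = 1 day.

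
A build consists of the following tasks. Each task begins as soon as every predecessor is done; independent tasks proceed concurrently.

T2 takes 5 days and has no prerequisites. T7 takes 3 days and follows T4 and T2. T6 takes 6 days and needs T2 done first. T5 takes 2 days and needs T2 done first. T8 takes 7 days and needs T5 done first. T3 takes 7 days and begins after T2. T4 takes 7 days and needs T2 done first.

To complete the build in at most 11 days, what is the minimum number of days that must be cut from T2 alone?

Current finish: 15 days; target: 11.
T2 is on every critical path, so each day cut from T2 cuts the finish by one (this holds down to a finish of 11).
Need 15 − 11 = 4 days off T2 → T2 becomes 1 day, finish becomes 11.

4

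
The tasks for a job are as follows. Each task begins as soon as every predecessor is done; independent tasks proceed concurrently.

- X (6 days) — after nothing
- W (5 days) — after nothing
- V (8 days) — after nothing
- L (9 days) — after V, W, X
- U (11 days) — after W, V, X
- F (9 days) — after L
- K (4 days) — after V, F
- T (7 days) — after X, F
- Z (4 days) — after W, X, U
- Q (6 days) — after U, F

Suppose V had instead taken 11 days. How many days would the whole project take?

Critical path before the change: V→L→F→T = 8+9+9+7 = 33 giving 33 days.
V lies on that path, so at 11 days the path becomes 36 days.
No other chain overtakes it, so the finish is 36 days.

36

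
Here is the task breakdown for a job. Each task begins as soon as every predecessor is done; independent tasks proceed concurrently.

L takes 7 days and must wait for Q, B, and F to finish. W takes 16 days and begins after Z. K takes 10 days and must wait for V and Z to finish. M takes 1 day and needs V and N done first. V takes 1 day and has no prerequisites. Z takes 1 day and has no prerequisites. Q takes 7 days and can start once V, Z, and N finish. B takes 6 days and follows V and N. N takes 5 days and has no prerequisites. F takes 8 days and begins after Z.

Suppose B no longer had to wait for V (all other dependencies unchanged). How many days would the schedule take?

19

With the dependency in place, N→Q→L = 5+7+7 = 19 sets the finish at 19 days.
Dropping V→B doesn't change B's earliest start (5); another predecessor still binds.
After: N→Q→L = 5+7+7 = 19 → 19 days.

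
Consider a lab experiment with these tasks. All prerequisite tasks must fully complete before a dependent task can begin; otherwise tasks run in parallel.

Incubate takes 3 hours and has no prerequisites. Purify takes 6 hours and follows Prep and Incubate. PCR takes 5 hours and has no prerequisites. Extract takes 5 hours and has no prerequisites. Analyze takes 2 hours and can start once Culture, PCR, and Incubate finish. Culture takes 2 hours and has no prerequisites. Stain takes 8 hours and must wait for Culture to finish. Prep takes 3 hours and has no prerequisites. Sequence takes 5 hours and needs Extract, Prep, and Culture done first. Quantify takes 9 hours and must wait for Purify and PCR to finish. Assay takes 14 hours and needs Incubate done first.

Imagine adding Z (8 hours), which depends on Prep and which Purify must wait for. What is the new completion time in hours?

26

Originally the schedule takes 18 hours.
With Z inserted, Purify now waits for max(Prep, Incubate, Z).
New critical path: Prep→Z→Purify→Quantify = 3+8+6+9 = 26 ⇒ 26 hours.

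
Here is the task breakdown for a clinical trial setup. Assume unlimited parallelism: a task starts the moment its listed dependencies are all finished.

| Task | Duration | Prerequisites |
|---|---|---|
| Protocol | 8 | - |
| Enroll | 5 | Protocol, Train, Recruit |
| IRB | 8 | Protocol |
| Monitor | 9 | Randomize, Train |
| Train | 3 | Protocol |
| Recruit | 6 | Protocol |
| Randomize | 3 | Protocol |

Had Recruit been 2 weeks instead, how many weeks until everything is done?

The binding path is Protocol→Train→Monitor = 8+3+9 = 20; finish at 20 weeks.
Recruit has 1 week of float (longest path through it is 19).
No other chain overtakes it, so the finish is 20 weeks.

20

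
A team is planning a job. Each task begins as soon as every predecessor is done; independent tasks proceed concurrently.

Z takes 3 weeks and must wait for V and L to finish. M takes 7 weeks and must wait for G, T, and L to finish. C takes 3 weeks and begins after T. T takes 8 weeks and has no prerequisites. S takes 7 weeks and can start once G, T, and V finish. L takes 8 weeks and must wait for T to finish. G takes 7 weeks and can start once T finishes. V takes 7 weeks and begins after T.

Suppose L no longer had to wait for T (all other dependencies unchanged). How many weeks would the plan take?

Before: longest chain T→L→M = 8+8+7 = 23, finish 23.
Without T→L, L's earliest start moves from 8 to 0.
The longest chain is now T→V→S = 8+7+7 = 22, so the plan takes 22 weeks.

22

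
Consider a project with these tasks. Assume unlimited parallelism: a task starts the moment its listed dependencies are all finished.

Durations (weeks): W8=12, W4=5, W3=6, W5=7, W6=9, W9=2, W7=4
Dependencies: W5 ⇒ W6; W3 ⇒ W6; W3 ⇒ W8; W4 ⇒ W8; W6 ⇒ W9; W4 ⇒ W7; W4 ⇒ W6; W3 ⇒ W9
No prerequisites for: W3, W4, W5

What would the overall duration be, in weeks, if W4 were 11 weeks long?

23

Actual critical path: W3→W8 = 6+12 = 18 ⇒ 18 weeks.
W4 has 1 week of float (longest path through it is 17).
Now W4→W8 = 11+12 = 23 is longest, so the finish becomes 23 weeks.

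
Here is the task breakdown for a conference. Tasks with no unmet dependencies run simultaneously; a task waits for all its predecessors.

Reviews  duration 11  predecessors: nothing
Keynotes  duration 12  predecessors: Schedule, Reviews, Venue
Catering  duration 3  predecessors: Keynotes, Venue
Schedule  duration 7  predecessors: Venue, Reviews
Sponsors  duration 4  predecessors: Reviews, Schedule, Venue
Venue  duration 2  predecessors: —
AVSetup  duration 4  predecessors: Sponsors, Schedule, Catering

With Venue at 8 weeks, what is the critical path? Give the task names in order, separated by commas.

As given, the longest chain is Reviews→Schedule→Keynotes→Catering→AVSetup = 11+7+12+3+4 = 37, so the finish is 37 weeks.
Venue has 9 weeks of float (longest path through it is 28).
That remains the longest chain; total 37 weeks.

Reviews, Schedule, Keynotes, Catering, AVSetup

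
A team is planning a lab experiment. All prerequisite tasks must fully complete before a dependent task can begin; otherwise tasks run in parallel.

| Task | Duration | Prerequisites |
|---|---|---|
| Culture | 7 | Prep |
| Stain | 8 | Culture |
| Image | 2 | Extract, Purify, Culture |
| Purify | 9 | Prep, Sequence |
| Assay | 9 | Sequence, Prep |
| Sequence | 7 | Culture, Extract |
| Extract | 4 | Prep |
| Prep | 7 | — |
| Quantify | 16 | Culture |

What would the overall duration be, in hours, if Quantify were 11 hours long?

Baseline: Prep→Culture→Sequence→Purify→Image = 7+7+7+9+2 = 32 → 32 hours.
The longest path through Quantify is only 30 hours, so Quantify has float 2.
No other chain overtakes it, so the finish is 32 hours.

32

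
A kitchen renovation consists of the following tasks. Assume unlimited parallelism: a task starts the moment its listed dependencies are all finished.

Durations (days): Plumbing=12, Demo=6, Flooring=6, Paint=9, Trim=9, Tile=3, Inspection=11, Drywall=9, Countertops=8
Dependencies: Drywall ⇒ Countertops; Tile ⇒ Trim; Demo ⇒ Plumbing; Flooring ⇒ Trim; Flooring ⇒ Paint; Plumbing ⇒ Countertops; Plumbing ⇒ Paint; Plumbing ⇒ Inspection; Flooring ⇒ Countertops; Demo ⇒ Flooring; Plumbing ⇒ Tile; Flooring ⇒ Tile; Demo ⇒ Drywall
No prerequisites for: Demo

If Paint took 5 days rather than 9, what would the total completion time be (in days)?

30

As given, the longest chain is Demo→Plumbing→Tile→Trim = 6+12+3+9 = 30, so the finish is 30 days.
Paint is off the critical path — its longest chain is 27 days, giving 3 of slack.
That remains the longest chain; total 30 days.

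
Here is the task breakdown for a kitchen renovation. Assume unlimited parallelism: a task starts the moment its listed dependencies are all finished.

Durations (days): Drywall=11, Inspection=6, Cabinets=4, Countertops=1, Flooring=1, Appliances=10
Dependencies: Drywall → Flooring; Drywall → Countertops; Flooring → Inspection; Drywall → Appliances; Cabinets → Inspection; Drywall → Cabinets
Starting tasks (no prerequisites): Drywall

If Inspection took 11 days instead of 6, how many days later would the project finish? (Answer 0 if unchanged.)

5

Baseline: Drywall→Cabinets→Inspection = 11+4+6 = 21 → 21 days.
Inspection lies on that path, so at 11 days the path becomes 26 days.
The critical path is still Drywall→Cabinets→Inspection; finish is now 26 days.
Change in finish: 26 − 21 = +5 days.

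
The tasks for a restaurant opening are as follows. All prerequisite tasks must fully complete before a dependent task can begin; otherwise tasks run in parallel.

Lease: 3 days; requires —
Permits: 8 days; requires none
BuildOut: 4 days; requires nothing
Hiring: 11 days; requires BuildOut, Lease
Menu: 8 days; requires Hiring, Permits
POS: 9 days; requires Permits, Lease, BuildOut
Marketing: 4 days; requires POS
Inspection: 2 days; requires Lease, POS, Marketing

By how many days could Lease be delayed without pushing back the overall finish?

1

Critical path: Permits→POS→Marketing→Inspection = 8+9+4+2 = 23, so the finish is 23 days.
The longest chain containing Lease totals 22 days.
Slack of Lease = 1 − 0 = 1 day.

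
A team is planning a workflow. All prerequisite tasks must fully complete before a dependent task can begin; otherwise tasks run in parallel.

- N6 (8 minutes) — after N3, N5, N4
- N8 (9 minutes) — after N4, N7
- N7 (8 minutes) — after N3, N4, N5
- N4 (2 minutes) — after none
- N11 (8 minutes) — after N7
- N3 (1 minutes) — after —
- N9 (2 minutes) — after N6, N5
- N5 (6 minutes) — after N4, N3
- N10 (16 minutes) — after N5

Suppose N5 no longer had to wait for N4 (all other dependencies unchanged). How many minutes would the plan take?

24

Original critical path: N4→N5→N7→N8 = 2+6+8+9 = 25 ⇒ 25 minutes.
Without N4→N5, N5's earliest start moves from 2 to 1.
New critical path: N3→N5→N7→N8 = 1+6+8+9 = 24 ⇒ 24 minutes.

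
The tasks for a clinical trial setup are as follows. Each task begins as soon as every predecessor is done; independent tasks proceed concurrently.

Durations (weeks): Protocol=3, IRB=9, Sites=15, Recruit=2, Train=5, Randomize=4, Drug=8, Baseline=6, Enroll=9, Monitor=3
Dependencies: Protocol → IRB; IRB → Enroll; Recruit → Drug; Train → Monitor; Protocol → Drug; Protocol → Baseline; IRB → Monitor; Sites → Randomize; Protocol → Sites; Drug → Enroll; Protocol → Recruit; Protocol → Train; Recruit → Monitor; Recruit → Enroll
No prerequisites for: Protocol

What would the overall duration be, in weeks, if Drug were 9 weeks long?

Critical path before the change: Protocol→Recruit→Drug→Enroll = 3+2+8+9 = 22 giving 22 weeks.
Since Drug is critical, the +1 change carries straight to that chain (now 23 weeks).
That remains the longest chain; total 23 weeks.

23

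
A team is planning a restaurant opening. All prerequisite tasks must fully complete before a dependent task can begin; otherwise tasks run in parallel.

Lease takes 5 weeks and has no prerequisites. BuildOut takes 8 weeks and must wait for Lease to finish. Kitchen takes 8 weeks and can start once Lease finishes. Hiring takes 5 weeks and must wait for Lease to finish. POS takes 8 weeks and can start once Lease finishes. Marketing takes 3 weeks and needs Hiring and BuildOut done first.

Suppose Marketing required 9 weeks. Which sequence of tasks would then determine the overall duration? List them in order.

The binding path is Lease→BuildOut→Marketing = 5+8+3 = 16; finish at 16 weeks.
Marketing lies on that path, so at 9 weeks the path becomes 22 weeks.
No other chain overtakes it, so the finish is 22 weeks.

Lease, BuildOut, Marketing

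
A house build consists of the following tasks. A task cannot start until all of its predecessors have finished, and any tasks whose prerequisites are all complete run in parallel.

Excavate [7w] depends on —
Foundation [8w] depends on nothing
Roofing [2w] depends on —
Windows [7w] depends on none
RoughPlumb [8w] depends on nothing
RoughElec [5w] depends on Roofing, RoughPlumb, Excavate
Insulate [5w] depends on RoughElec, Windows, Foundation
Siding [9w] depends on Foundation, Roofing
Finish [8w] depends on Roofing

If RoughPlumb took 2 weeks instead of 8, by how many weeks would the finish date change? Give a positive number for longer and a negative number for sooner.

Critical path before the change: RoughPlumb→RoughElec→Insulate = 8+5+5 = 18 giving 18 weeks.
Since RoughPlumb is critical, the -6 change carries straight to that chain (now 12 weeks).
Now Excavate→RoughElec→Insulate = 7+5+5 = 17 is longest, so the finish becomes 17 weeks.
Change in finish: 17 − 18 = -1 weeks.

-1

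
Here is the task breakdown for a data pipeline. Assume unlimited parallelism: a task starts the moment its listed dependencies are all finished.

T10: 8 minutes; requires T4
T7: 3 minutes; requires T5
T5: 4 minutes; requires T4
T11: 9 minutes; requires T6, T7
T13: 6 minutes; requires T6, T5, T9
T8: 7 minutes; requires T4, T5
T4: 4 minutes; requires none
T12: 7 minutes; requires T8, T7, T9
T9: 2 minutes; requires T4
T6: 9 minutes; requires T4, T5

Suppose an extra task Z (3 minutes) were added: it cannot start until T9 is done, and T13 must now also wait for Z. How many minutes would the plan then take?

26

Originally the plan takes 26 minutes.
With Z inserted, T13 now waits for max(T6, T5, T9, Z).
New critical path: T4→T5→T6→T11 = 4+4+9+9 = 26 ⇒ 26 minutes.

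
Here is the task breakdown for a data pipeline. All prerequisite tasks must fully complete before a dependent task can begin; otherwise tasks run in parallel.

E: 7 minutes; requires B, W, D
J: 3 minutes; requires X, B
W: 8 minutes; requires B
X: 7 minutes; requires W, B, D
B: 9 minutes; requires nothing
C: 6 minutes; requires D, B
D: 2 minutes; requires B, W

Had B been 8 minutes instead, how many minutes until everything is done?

Critical path before the change: B→W→D→X→J = 9+8+2+7+3 = 29 giving 29 minutes.
B lies on that path, so at 8 minutes the path becomes 28 minutes.
The critical path is still B→W→D→X→J; finish is now 28 minutes.

28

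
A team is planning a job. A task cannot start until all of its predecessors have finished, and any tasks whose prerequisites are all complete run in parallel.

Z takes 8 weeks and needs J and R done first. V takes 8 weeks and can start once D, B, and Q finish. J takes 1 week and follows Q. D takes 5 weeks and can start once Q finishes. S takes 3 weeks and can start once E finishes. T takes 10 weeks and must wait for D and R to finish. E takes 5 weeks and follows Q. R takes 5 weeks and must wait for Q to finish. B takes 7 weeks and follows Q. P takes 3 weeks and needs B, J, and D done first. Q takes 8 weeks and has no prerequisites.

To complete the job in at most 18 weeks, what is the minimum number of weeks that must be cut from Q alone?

Current finish: 23 weeks; target: 18.
Q is on every critical path, so each week cut from Q cuts the finish by one (this holds down to a finish of 16).
Need 23 − 18 = 5 weeks off Q → Q becomes 3 weeks, finish becomes 18.

5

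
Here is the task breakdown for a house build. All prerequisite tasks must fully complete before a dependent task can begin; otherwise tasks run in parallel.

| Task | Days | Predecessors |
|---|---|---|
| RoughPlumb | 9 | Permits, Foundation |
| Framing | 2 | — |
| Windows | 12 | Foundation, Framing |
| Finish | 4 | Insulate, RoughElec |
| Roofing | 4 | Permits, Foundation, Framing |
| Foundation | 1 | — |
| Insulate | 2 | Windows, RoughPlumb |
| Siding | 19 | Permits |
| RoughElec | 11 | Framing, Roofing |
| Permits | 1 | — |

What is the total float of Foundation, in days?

The longest chain is Framing→Roofing→RoughElec→Finish = 2+4+11+4 = 21; overall finish 21 days.
Foundation finishes as early as 1 and must finish by 2.
Float = 21 − 20 = 1.

1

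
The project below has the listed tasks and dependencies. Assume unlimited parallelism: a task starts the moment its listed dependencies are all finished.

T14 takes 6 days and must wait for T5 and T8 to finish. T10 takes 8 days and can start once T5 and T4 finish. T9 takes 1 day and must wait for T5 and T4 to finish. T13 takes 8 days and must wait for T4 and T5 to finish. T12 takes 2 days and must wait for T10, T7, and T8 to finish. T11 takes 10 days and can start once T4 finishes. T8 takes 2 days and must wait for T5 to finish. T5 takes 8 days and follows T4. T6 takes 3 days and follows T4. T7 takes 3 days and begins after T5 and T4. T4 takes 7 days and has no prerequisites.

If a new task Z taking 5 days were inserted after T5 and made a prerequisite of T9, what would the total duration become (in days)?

25

Originally the project takes 25 days.
With Z inserted, T9 now waits for max(T5, T4, Z).
New critical path: T4→T5→T10→T12 = 7+8+8+2 = 25 ⇒ 25 days.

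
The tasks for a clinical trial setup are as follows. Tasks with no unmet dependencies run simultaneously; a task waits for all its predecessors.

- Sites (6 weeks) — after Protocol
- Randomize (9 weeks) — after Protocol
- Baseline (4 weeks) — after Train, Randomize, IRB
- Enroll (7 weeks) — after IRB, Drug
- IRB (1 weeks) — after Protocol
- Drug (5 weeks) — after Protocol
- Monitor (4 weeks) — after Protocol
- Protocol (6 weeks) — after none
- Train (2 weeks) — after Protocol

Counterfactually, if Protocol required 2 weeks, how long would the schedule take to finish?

15

Baseline: Protocol→Randomize→Baseline = 6+9+4 = 19 → 19 weeks.
Protocol lies on that path, so at 2 weeks the path becomes 15 weeks.
No other chain overtakes it, so the finish is 15 weeks.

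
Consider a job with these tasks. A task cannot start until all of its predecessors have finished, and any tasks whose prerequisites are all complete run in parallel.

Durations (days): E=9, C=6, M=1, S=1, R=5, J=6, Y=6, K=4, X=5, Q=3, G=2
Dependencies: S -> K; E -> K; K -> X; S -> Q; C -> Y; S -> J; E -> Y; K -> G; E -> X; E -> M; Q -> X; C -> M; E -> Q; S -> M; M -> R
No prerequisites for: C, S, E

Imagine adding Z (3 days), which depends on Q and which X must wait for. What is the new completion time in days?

Originally the job takes 18 days.
With Z inserted, X now waits for max(Q, E, K, Z).
New critical path: E→Q→Z→X = 9+3+3+5 = 20 ⇒ 20 days.

20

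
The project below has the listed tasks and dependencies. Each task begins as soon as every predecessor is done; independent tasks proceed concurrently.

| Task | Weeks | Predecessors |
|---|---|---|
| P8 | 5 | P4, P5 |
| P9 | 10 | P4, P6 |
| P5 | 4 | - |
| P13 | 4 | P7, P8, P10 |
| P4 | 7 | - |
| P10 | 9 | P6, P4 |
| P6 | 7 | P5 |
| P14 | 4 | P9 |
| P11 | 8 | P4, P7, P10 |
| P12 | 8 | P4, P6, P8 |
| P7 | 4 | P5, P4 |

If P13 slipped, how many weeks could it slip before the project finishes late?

4

The longest chain is P5→P6→P10→P11 = 4+7+9+8 = 28; overall finish 28 weeks.
P13 finishes as early as 24 and must finish by 28.
Slack of P13 = 24 − 20 = 4 weeks.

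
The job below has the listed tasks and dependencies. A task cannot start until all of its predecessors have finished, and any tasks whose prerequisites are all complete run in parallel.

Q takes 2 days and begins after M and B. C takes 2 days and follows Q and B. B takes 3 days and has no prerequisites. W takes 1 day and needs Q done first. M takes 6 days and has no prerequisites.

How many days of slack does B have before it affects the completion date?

Critical path: M→Q→C = 6+2+2 = 10, so the finish is 10 days.
Longest path through B: 7 days (earliest finish 3, latest finish 6).
Float = 10 − 7 = 3.

3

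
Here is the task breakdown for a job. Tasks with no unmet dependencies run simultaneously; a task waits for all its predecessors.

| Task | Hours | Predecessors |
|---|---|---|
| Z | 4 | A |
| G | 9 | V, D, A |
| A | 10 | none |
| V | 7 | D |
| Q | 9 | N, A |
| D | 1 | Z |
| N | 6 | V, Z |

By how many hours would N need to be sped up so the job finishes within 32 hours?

5

Current finish: 37 hours; target: 32.
N is on every critical path, so each hour cut from N cuts the finish by one (this holds down to a finish of 32).
Need 37 − 32 = 5 hours off N → N becomes 1 hour, finish becomes 32.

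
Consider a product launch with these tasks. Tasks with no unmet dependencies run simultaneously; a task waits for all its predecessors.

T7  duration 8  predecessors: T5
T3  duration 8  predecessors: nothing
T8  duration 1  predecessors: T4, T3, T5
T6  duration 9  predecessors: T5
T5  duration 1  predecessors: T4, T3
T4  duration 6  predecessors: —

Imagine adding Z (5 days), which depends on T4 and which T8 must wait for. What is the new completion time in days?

Originally the product launch takes 18 days.
With Z inserted, T8 now waits for max(T4, T3, T5, Z).
New critical path: T3→T5→T6 = 8+1+9 = 18 ⇒ 18 days.

18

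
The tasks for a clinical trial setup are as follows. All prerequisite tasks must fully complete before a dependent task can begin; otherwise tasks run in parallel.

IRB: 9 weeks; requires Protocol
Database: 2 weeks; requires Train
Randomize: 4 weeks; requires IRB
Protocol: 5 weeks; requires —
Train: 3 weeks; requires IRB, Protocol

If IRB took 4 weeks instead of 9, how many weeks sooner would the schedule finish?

The binding path is Protocol→IRB→Train→Database = 5+9+3+2 = 19; finish at 19 weeks.
IRB lies on that path, so at 4 weeks the path becomes 14 weeks.
The critical path is still Protocol→IRB→Train→Database; finish is now 14 weeks.
Change in finish: 14 − 19 = -5 weeks.

5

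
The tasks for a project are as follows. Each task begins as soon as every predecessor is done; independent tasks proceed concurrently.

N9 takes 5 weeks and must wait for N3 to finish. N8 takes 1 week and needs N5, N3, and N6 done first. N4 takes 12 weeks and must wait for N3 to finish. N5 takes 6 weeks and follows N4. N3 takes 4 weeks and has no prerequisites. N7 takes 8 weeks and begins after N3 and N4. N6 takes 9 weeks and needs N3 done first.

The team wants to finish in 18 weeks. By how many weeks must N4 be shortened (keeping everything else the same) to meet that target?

Current finish: 24 weeks; target: 18.
N4 is on every critical path, so each week cut from N4 cuts the finish by one (this holds down to a finish of 14).
Need 24 − 18 = 6 weeks off N4 → N4 becomes 6 weeks, finish becomes 18.

6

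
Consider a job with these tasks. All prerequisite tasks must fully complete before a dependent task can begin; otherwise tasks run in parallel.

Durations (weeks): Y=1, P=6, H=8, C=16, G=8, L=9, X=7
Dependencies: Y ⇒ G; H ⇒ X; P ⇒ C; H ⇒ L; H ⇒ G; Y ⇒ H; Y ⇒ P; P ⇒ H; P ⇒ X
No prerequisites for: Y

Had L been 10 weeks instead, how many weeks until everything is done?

The binding path is Y→P→H→L = 1+6+8+9 = 24; finish at 24 weeks.
L lies on that path, so at 10 weeks the path becomes 25 weeks.
The critical path is still Y→P→H→L; finish is now 25 weeks.

25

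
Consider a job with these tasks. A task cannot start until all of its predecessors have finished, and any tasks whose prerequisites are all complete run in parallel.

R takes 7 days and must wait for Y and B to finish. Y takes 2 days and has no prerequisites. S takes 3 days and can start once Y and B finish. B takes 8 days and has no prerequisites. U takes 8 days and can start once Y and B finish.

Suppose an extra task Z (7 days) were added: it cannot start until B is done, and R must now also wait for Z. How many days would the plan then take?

Originally the plan takes 16 days.
With Z inserted, R now waits for max(Y, B, Z).
New critical path: B→Z→R = 8+7+7 = 22 ⇒ 22 days.

22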